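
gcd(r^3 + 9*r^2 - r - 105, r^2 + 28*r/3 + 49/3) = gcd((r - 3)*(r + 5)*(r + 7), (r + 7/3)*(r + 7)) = r + 7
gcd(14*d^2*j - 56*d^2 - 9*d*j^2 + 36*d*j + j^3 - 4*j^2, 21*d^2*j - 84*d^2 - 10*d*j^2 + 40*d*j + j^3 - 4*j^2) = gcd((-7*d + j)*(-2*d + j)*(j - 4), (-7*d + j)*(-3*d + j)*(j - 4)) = 7*d*j - 28*d - j^2 + 4*j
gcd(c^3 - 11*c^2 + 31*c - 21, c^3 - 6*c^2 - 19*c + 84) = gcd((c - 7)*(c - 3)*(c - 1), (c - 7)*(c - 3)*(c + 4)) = c^2 - 10*c + 21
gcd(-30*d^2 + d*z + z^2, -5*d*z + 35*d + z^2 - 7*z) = -5*d + z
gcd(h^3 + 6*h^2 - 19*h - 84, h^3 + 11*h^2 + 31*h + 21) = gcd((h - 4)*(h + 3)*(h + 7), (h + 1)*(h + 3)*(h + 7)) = h^2 + 10*h + 21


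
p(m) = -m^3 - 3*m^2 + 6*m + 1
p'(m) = -3*m^2 - 6*m + 6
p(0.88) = 3.28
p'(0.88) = -1.60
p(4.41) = -116.65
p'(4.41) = -78.80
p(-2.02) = -15.12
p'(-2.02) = 5.88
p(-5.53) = 45.19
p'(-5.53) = -52.56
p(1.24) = 1.92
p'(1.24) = -6.05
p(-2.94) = -17.16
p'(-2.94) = -2.29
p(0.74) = 3.39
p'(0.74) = -0.08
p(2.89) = -30.85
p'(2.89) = -36.40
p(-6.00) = 73.00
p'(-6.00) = -66.00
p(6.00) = -287.00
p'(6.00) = -138.00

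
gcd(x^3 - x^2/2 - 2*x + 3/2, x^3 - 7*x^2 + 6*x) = x - 1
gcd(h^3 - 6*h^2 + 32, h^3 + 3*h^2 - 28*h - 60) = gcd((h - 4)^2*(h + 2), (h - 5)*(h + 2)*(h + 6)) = h + 2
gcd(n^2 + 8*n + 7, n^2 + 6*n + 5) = n + 1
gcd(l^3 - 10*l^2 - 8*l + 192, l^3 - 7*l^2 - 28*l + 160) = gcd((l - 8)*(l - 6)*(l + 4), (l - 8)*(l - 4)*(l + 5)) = l - 8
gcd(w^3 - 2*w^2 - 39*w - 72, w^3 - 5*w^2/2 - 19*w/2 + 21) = w + 3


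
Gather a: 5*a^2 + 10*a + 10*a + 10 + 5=5*a^2 + 20*a + 15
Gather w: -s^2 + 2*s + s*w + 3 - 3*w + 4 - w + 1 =-s^2 + 2*s + w*(s - 4) + 8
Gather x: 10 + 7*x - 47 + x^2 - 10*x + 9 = x^2 - 3*x - 28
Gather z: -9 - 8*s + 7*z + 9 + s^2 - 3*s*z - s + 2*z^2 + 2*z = s^2 - 9*s + 2*z^2 + z*(9 - 3*s)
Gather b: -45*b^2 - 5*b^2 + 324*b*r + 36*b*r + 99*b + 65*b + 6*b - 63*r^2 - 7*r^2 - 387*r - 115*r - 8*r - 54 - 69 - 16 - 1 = -50*b^2 + b*(360*r + 170) - 70*r^2 - 510*r - 140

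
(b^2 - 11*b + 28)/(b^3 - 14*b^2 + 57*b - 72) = (b^2 - 11*b + 28)/(b^3 - 14*b^2 + 57*b - 72)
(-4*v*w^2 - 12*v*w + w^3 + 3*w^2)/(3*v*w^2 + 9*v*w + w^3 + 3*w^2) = (-4*v + w)/(3*v + w)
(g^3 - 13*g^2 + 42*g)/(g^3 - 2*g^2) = (g^2 - 13*g + 42)/(g*(g - 2))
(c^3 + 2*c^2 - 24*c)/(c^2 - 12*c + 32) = c*(c + 6)/(c - 8)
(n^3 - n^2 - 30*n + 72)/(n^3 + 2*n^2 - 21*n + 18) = (n - 4)/(n - 1)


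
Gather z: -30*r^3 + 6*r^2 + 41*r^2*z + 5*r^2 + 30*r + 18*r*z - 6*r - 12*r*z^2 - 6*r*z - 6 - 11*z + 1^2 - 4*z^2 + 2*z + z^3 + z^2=-30*r^3 + 11*r^2 + 24*r + z^3 + z^2*(-12*r - 3) + z*(41*r^2 + 12*r - 9) - 5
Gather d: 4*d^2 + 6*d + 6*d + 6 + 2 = 4*d^2 + 12*d + 8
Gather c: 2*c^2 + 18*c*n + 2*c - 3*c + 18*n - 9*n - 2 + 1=2*c^2 + c*(18*n - 1) + 9*n - 1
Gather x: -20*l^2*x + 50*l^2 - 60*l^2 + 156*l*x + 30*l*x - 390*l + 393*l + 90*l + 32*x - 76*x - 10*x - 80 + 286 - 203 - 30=-10*l^2 + 93*l + x*(-20*l^2 + 186*l - 54) - 27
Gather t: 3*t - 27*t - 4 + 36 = 32 - 24*t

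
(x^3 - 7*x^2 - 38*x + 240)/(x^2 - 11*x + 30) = (x^2 - 2*x - 48)/(x - 6)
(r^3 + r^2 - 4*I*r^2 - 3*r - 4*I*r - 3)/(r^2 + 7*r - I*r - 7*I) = (r^2 + r*(1 - 3*I) - 3*I)/(r + 7)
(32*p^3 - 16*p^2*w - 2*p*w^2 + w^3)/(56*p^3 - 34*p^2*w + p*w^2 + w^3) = (4*p + w)/(7*p + w)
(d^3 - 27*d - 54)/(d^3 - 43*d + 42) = (d^3 - 27*d - 54)/(d^3 - 43*d + 42)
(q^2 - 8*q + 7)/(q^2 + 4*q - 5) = (q - 7)/(q + 5)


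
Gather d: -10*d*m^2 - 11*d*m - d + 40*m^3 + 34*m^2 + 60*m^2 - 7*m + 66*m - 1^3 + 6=d*(-10*m^2 - 11*m - 1) + 40*m^3 + 94*m^2 + 59*m + 5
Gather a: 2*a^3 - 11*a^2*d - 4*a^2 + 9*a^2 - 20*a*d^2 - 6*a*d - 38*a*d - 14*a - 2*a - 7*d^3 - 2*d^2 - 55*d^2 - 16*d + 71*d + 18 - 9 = 2*a^3 + a^2*(5 - 11*d) + a*(-20*d^2 - 44*d - 16) - 7*d^3 - 57*d^2 + 55*d + 9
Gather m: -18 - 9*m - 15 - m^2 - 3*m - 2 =-m^2 - 12*m - 35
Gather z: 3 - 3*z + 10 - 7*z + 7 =20 - 10*z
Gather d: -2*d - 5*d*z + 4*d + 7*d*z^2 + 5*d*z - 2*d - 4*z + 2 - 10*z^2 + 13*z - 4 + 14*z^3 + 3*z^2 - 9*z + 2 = 7*d*z^2 + 14*z^3 - 7*z^2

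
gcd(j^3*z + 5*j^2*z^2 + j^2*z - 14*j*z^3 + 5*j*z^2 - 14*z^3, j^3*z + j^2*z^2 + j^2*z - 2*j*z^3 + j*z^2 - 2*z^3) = j*z + z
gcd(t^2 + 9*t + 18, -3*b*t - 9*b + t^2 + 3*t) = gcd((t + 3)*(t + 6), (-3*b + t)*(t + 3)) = t + 3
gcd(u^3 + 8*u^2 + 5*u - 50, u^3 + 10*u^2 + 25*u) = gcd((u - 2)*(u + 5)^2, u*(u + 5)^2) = u^2 + 10*u + 25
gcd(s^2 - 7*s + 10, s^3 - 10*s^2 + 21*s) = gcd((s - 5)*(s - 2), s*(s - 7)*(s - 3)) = 1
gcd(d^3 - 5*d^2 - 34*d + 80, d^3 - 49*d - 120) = d^2 - 3*d - 40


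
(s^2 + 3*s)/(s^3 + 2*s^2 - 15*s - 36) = s/(s^2 - s - 12)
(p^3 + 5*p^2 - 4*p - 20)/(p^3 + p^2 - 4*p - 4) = (p + 5)/(p + 1)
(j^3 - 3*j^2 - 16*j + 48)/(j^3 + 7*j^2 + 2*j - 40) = (j^2 - 7*j + 12)/(j^2 + 3*j - 10)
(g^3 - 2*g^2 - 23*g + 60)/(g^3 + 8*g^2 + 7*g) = (g^3 - 2*g^2 - 23*g + 60)/(g*(g^2 + 8*g + 7))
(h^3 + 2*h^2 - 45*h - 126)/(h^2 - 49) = (h^2 + 9*h + 18)/(h + 7)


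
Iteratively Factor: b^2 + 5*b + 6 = (b + 3)*(b + 2)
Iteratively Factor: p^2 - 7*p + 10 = (p - 2)*(p - 5)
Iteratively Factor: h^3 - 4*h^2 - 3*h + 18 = (h - 3)*(h^2 - h - 6) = (h - 3)^2*(h + 2)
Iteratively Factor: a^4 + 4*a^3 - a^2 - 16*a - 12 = (a - 2)*(a^3 + 6*a^2 + 11*a + 6) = (a - 2)*(a + 3)*(a^2 + 3*a + 2) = (a - 2)*(a + 1)*(a + 3)*(a + 2)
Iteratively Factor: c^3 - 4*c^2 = (c)*(c^2 - 4*c) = c*(c - 4)*(c)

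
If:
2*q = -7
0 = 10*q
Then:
No Solution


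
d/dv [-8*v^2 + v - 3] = 1 - 16*v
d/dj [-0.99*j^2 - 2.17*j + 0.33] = -1.98*j - 2.17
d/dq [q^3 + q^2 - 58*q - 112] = 3*q^2 + 2*q - 58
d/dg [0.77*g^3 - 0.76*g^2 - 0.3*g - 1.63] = 2.31*g^2 - 1.52*g - 0.3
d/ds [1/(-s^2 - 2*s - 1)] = 2*(s + 1)/(s^2 + 2*s + 1)^2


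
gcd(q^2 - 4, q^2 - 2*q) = q - 2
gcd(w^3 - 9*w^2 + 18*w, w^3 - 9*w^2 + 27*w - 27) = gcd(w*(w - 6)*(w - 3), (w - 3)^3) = w - 3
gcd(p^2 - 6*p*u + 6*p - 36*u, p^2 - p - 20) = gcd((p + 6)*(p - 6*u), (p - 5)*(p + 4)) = 1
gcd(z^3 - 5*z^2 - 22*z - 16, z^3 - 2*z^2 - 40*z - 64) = z^2 - 6*z - 16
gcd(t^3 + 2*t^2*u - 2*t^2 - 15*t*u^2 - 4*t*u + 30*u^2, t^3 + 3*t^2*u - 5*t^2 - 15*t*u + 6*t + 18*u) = t - 2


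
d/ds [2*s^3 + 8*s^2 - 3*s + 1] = 6*s^2 + 16*s - 3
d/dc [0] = 0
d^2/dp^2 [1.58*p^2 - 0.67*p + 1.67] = 3.16000000000000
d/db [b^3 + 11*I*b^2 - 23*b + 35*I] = 3*b^2 + 22*I*b - 23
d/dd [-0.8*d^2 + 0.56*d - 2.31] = 0.56 - 1.6*d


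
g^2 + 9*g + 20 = (g + 4)*(g + 5)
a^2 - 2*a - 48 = (a - 8)*(a + 6)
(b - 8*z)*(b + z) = b^2 - 7*b*z - 8*z^2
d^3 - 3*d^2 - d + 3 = (d - 3)*(d - 1)*(d + 1)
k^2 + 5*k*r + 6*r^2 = (k + 2*r)*(k + 3*r)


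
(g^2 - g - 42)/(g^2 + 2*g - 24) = (g - 7)/(g - 4)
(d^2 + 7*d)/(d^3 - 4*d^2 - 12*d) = (d + 7)/(d^2 - 4*d - 12)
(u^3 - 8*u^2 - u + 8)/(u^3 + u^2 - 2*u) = (u^2 - 7*u - 8)/(u*(u + 2))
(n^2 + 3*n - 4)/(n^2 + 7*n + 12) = (n - 1)/(n + 3)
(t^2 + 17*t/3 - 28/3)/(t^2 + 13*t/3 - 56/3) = (3*t - 4)/(3*t - 8)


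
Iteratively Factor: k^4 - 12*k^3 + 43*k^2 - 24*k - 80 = (k + 1)*(k^3 - 13*k^2 + 56*k - 80) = (k - 4)*(k + 1)*(k^2 - 9*k + 20) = (k - 4)^2*(k + 1)*(k - 5)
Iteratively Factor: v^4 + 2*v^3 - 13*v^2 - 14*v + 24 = (v + 4)*(v^3 - 2*v^2 - 5*v + 6) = (v + 2)*(v + 4)*(v^2 - 4*v + 3) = (v - 3)*(v + 2)*(v + 4)*(v - 1)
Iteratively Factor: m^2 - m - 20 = (m + 4)*(m - 5)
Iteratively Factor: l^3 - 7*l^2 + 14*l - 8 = (l - 4)*(l^2 - 3*l + 2) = (l - 4)*(l - 2)*(l - 1)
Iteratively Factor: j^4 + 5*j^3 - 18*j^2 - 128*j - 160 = (j + 2)*(j^3 + 3*j^2 - 24*j - 80) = (j + 2)*(j + 4)*(j^2 - j - 20) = (j - 5)*(j + 2)*(j + 4)*(j + 4)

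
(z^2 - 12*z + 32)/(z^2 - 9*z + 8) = (z - 4)/(z - 1)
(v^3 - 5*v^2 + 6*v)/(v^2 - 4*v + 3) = v*(v - 2)/(v - 1)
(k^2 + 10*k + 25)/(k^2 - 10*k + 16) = (k^2 + 10*k + 25)/(k^2 - 10*k + 16)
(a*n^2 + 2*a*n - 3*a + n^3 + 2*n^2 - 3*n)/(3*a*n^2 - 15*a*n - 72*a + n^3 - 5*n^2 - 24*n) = (a*n - a + n^2 - n)/(3*a*n - 24*a + n^2 - 8*n)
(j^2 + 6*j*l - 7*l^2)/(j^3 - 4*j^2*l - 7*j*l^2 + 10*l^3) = (j + 7*l)/(j^2 - 3*j*l - 10*l^2)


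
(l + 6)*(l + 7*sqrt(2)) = l^2 + 6*l + 7*sqrt(2)*l + 42*sqrt(2)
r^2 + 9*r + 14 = (r + 2)*(r + 7)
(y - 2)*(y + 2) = y^2 - 4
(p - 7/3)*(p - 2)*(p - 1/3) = p^3 - 14*p^2/3 + 55*p/9 - 14/9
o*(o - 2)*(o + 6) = o^3 + 4*o^2 - 12*o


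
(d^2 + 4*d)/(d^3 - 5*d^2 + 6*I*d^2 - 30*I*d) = (d + 4)/(d^2 + d*(-5 + 6*I) - 30*I)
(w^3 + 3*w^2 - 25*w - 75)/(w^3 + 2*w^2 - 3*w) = (w^2 - 25)/(w*(w - 1))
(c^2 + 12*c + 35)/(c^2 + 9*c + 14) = (c + 5)/(c + 2)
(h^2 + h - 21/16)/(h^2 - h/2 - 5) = (-16*h^2 - 16*h + 21)/(8*(-2*h^2 + h + 10))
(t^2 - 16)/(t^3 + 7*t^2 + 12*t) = (t - 4)/(t*(t + 3))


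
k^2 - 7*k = k*(k - 7)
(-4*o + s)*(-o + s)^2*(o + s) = -4*o^4 + 5*o^3*s + 3*o^2*s^2 - 5*o*s^3 + s^4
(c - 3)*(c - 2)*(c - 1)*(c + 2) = c^4 - 4*c^3 - c^2 + 16*c - 12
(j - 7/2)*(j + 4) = j^2 + j/2 - 14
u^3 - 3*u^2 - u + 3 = (u - 3)*(u - 1)*(u + 1)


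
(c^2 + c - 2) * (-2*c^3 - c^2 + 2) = -2*c^5 - 3*c^4 + 3*c^3 + 4*c^2 + 2*c - 4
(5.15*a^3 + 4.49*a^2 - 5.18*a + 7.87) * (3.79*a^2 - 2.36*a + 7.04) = 19.5185*a^5 + 4.8631*a^4 + 6.0274*a^3 + 73.6617*a^2 - 55.0404*a + 55.4048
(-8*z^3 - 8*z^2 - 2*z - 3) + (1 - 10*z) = -8*z^3 - 8*z^2 - 12*z - 2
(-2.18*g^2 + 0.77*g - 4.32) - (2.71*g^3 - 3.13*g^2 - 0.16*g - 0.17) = -2.71*g^3 + 0.95*g^2 + 0.93*g - 4.15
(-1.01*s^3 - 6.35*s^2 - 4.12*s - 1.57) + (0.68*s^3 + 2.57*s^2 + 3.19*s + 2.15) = -0.33*s^3 - 3.78*s^2 - 0.93*s + 0.58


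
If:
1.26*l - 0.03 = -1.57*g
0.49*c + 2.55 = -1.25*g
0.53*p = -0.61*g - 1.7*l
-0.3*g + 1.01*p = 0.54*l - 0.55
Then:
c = -4.84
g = -0.14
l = 0.20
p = -0.48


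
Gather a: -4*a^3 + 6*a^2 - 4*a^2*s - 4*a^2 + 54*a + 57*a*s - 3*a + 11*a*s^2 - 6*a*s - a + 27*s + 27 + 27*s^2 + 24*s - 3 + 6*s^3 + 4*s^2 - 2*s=-4*a^3 + a^2*(2 - 4*s) + a*(11*s^2 + 51*s + 50) + 6*s^3 + 31*s^2 + 49*s + 24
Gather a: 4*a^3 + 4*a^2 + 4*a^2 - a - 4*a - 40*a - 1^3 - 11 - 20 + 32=4*a^3 + 8*a^2 - 45*a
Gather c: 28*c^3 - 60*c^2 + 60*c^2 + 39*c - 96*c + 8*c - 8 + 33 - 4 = 28*c^3 - 49*c + 21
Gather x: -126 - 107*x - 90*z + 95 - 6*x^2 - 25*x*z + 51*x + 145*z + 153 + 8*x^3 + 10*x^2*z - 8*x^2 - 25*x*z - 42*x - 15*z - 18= 8*x^3 + x^2*(10*z - 14) + x*(-50*z - 98) + 40*z + 104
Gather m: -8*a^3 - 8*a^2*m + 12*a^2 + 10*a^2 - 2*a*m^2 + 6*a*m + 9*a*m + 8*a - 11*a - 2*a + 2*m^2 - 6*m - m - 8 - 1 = -8*a^3 + 22*a^2 - 5*a + m^2*(2 - 2*a) + m*(-8*a^2 + 15*a - 7) - 9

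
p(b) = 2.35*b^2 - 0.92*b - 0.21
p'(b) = 4.7*b - 0.92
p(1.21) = 2.12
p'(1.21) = 4.77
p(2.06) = 7.87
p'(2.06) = 8.76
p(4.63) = 45.91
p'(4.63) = 20.84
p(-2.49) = 16.65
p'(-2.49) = -12.62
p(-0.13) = -0.05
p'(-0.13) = -1.53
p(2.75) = 15.03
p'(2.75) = 12.00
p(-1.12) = 3.77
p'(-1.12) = -6.18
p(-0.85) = 2.27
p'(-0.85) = -4.92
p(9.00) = 181.86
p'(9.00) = 41.38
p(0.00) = -0.21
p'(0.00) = -0.92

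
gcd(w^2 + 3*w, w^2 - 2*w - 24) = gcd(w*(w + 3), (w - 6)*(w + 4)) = 1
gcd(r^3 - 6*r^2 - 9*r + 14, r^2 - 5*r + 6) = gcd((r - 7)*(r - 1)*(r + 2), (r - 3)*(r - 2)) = 1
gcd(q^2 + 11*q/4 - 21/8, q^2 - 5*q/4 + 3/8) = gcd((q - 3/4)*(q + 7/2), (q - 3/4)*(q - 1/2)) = q - 3/4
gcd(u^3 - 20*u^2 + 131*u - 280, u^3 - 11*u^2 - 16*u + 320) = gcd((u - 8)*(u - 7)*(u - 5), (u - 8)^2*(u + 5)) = u - 8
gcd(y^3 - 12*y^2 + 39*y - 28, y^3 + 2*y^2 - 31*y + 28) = y^2 - 5*y + 4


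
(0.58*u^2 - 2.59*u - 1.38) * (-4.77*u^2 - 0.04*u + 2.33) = -2.7666*u^4 + 12.3311*u^3 + 8.0376*u^2 - 5.9795*u - 3.2154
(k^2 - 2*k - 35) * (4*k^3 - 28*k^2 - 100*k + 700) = 4*k^5 - 36*k^4 - 184*k^3 + 1880*k^2 + 2100*k - 24500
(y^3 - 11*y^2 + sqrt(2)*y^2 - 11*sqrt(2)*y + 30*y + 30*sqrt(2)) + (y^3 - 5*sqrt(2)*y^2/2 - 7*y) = 2*y^3 - 11*y^2 - 3*sqrt(2)*y^2/2 - 11*sqrt(2)*y + 23*y + 30*sqrt(2)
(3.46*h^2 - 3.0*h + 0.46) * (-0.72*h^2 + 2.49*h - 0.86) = -2.4912*h^4 + 10.7754*h^3 - 10.7768*h^2 + 3.7254*h - 0.3956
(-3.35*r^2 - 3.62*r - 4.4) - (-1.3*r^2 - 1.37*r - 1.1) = -2.05*r^2 - 2.25*r - 3.3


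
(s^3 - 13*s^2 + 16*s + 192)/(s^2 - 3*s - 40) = (s^2 - 5*s - 24)/(s + 5)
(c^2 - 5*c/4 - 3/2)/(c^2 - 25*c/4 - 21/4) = (c - 2)/(c - 7)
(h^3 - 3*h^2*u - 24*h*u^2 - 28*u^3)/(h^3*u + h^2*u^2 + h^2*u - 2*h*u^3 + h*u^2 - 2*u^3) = (-h^2 + 5*h*u + 14*u^2)/(u*(-h^2 + h*u - h + u))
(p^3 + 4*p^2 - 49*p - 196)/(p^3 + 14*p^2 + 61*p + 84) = (p - 7)/(p + 3)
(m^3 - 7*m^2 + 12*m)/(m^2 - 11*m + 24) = m*(m - 4)/(m - 8)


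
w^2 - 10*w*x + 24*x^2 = (w - 6*x)*(w - 4*x)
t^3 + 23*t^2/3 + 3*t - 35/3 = (t - 1)*(t + 5/3)*(t + 7)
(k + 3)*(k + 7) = k^2 + 10*k + 21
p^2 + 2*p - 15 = (p - 3)*(p + 5)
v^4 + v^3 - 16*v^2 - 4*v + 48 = (v - 3)*(v - 2)*(v + 2)*(v + 4)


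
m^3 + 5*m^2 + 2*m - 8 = (m - 1)*(m + 2)*(m + 4)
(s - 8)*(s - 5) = s^2 - 13*s + 40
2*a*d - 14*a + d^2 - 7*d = (2*a + d)*(d - 7)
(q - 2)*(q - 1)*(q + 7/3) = q^3 - 2*q^2/3 - 5*q + 14/3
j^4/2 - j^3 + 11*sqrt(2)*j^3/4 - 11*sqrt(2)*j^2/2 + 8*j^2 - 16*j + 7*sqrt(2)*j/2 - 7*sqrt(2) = (j/2 + sqrt(2)/2)*(j - 2)*(j + sqrt(2))*(j + 7*sqrt(2)/2)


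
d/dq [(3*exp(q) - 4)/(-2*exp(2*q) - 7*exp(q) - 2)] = ((3*exp(q) - 4)*(4*exp(q) + 7) - 6*exp(2*q) - 21*exp(q) - 6)*exp(q)/(2*exp(2*q) + 7*exp(q) + 2)^2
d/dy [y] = 1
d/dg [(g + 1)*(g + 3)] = 2*g + 4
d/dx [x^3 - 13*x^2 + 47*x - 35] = 3*x^2 - 26*x + 47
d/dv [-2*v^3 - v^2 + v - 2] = -6*v^2 - 2*v + 1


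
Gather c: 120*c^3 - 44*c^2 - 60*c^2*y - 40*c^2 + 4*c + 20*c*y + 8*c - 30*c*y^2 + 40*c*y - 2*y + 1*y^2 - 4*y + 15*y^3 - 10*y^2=120*c^3 + c^2*(-60*y - 84) + c*(-30*y^2 + 60*y + 12) + 15*y^3 - 9*y^2 - 6*y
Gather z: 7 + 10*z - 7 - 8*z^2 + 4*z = -8*z^2 + 14*z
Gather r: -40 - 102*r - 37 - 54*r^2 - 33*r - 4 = -54*r^2 - 135*r - 81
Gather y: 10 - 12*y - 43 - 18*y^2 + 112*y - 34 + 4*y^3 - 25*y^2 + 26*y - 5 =4*y^3 - 43*y^2 + 126*y - 72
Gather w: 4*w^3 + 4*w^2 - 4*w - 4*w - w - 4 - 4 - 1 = 4*w^3 + 4*w^2 - 9*w - 9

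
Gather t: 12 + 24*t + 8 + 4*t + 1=28*t + 21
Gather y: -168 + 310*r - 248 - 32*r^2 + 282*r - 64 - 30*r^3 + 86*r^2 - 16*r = -30*r^3 + 54*r^2 + 576*r - 480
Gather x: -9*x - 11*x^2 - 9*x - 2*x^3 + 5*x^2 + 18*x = -2*x^3 - 6*x^2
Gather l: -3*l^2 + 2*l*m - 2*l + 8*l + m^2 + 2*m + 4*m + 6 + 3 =-3*l^2 + l*(2*m + 6) + m^2 + 6*m + 9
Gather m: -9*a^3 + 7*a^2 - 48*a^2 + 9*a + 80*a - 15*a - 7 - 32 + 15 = -9*a^3 - 41*a^2 + 74*a - 24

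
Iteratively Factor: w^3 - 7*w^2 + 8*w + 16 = (w + 1)*(w^2 - 8*w + 16) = (w - 4)*(w + 1)*(w - 4)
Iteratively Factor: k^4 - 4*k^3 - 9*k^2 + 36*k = (k - 4)*(k^3 - 9*k) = (k - 4)*(k + 3)*(k^2 - 3*k) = k*(k - 4)*(k + 3)*(k - 3)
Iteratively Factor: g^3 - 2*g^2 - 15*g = (g + 3)*(g^2 - 5*g) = g*(g + 3)*(g - 5)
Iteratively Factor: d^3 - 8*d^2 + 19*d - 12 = (d - 3)*(d^2 - 5*d + 4) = (d - 3)*(d - 1)*(d - 4)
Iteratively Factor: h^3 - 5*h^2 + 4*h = (h - 4)*(h^2 - h) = (h - 4)*(h - 1)*(h)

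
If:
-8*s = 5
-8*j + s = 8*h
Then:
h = -j - 5/64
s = -5/8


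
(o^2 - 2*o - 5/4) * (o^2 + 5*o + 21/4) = o^4 + 3*o^3 - 6*o^2 - 67*o/4 - 105/16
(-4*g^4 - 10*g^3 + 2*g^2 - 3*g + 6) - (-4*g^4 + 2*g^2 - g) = -10*g^3 - 2*g + 6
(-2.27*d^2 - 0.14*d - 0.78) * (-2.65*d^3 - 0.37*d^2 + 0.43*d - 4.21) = 6.0155*d^5 + 1.2109*d^4 + 1.1427*d^3 + 9.7851*d^2 + 0.254*d + 3.2838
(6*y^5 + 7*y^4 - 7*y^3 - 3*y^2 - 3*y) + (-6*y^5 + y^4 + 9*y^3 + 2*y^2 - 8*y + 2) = 8*y^4 + 2*y^3 - y^2 - 11*y + 2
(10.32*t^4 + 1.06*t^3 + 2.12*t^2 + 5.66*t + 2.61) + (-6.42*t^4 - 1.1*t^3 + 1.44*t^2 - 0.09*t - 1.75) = 3.9*t^4 - 0.04*t^3 + 3.56*t^2 + 5.57*t + 0.86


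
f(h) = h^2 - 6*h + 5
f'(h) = 2*h - 6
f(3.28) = -3.92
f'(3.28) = 0.56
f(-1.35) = 14.92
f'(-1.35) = -8.70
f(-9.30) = 147.29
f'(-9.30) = -24.60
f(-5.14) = 62.26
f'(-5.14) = -16.28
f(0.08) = 4.53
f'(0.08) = -5.84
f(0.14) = 4.18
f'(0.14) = -5.72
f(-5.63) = 70.48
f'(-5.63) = -17.26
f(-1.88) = 19.81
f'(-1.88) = -9.76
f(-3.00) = 32.00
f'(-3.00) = -12.00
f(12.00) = 77.00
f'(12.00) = 18.00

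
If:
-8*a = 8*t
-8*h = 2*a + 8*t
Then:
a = -t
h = -3*t/4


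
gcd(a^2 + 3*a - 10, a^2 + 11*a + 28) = 1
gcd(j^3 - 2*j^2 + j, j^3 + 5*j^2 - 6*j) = j^2 - j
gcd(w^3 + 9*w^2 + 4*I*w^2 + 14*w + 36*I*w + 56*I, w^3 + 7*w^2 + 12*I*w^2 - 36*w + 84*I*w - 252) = w + 7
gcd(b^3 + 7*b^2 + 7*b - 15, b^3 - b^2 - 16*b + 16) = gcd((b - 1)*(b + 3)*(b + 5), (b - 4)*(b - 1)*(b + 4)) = b - 1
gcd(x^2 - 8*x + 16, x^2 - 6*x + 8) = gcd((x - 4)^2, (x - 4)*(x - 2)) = x - 4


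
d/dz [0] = 0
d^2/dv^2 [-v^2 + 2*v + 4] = -2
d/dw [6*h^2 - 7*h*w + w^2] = -7*h + 2*w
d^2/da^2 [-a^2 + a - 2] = -2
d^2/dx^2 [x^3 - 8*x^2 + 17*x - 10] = 6*x - 16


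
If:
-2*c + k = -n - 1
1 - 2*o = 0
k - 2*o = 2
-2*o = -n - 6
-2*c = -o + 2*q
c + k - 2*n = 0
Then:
No Solution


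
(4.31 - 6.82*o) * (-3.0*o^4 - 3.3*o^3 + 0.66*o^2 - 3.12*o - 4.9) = 20.46*o^5 + 9.576*o^4 - 18.7242*o^3 + 24.123*o^2 + 19.9708*o - 21.119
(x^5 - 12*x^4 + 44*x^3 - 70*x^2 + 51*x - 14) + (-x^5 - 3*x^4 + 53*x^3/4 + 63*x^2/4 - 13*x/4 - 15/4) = -15*x^4 + 229*x^3/4 - 217*x^2/4 + 191*x/4 - 71/4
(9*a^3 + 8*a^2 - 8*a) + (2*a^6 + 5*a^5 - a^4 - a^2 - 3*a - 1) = 2*a^6 + 5*a^5 - a^4 + 9*a^3 + 7*a^2 - 11*a - 1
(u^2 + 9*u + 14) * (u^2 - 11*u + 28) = u^4 - 2*u^3 - 57*u^2 + 98*u + 392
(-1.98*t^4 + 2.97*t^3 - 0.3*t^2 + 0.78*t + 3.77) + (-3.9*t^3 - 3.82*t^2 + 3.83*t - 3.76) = -1.98*t^4 - 0.93*t^3 - 4.12*t^2 + 4.61*t + 0.0100000000000002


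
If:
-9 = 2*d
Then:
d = -9/2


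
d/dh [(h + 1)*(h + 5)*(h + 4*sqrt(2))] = 3*h^2 + 8*sqrt(2)*h + 12*h + 5 + 24*sqrt(2)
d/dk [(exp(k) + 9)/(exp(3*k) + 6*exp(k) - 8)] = (-3*(exp(k) + 9)*(exp(2*k) + 2) + exp(3*k) + 6*exp(k) - 8)*exp(k)/(exp(3*k) + 6*exp(k) - 8)^2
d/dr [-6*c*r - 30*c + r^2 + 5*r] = -6*c + 2*r + 5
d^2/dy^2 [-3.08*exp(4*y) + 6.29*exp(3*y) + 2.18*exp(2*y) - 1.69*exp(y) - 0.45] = (-49.28*exp(3*y) + 56.61*exp(2*y) + 8.72*exp(y) - 1.69)*exp(y)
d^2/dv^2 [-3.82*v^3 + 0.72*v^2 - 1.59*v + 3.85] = 1.44 - 22.92*v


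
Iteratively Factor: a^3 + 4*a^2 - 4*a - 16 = (a - 2)*(a^2 + 6*a + 8) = (a - 2)*(a + 4)*(a + 2)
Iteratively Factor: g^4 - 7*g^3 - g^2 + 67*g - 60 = (g + 3)*(g^3 - 10*g^2 + 29*g - 20) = (g - 1)*(g + 3)*(g^2 - 9*g + 20) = (g - 4)*(g - 1)*(g + 3)*(g - 5)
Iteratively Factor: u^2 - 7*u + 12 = (u - 3)*(u - 4)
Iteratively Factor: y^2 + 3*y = (y + 3)*(y)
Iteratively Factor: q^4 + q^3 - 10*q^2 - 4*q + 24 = (q - 2)*(q^3 + 3*q^2 - 4*q - 12) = (q - 2)*(q + 2)*(q^2 + q - 6) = (q - 2)^2*(q + 2)*(q + 3)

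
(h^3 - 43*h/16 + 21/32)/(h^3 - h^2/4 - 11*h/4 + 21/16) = (4*h - 1)/(2*(2*h - 1))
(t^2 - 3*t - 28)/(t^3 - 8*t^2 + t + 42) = (t + 4)/(t^2 - t - 6)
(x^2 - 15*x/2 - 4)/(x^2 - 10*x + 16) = (x + 1/2)/(x - 2)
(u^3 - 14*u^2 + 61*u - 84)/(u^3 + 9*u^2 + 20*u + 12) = (u^3 - 14*u^2 + 61*u - 84)/(u^3 + 9*u^2 + 20*u + 12)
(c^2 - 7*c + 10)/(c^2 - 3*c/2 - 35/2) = 2*(c - 2)/(2*c + 7)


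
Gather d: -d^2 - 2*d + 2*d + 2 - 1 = 1 - d^2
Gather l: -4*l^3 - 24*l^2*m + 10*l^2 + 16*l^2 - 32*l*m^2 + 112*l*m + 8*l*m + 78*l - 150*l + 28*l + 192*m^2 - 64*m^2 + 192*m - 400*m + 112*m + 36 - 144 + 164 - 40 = -4*l^3 + l^2*(26 - 24*m) + l*(-32*m^2 + 120*m - 44) + 128*m^2 - 96*m + 16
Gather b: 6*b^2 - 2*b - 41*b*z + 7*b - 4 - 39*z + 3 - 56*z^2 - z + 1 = 6*b^2 + b*(5 - 41*z) - 56*z^2 - 40*z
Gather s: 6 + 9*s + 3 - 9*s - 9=0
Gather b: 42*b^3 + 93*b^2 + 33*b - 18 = 42*b^3 + 93*b^2 + 33*b - 18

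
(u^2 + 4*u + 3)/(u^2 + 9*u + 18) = (u + 1)/(u + 6)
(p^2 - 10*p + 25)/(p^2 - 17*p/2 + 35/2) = 2*(p - 5)/(2*p - 7)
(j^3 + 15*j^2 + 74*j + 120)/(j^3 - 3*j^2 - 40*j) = (j^2 + 10*j + 24)/(j*(j - 8))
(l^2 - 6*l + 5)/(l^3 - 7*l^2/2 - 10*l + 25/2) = 2/(2*l + 5)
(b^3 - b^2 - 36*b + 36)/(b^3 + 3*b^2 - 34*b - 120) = (b^2 + 5*b - 6)/(b^2 + 9*b + 20)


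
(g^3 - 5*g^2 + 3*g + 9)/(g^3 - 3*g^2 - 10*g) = (-g^3 + 5*g^2 - 3*g - 9)/(g*(-g^2 + 3*g + 10))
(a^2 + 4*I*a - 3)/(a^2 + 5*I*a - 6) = (a + I)/(a + 2*I)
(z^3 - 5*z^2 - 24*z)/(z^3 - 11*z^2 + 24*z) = (z + 3)/(z - 3)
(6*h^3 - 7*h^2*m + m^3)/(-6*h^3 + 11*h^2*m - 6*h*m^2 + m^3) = (-3*h - m)/(3*h - m)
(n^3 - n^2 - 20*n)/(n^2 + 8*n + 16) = n*(n - 5)/(n + 4)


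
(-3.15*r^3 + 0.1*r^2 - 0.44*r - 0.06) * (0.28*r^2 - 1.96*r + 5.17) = -0.882*r^5 + 6.202*r^4 - 16.6047*r^3 + 1.3626*r^2 - 2.1572*r - 0.3102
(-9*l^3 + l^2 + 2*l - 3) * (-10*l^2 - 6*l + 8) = 90*l^5 + 44*l^4 - 98*l^3 + 26*l^2 + 34*l - 24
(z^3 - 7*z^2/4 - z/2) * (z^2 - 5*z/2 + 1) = z^5 - 17*z^4/4 + 39*z^3/8 - z^2/2 - z/2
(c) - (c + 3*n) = -3*n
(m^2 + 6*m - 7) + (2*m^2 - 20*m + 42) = 3*m^2 - 14*m + 35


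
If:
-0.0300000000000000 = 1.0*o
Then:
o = -0.03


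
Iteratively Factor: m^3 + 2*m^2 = (m)*(m^2 + 2*m) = m^2*(m + 2)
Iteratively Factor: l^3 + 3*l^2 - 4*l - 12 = (l + 3)*(l^2 - 4) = (l + 2)*(l + 3)*(l - 2)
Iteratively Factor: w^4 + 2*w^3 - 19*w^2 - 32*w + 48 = (w + 3)*(w^3 - w^2 - 16*w + 16) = (w - 4)*(w + 3)*(w^2 + 3*w - 4) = (w - 4)*(w + 3)*(w + 4)*(w - 1)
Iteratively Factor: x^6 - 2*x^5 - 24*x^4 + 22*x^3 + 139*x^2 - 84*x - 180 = (x + 3)*(x^5 - 5*x^4 - 9*x^3 + 49*x^2 - 8*x - 60) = (x + 1)*(x + 3)*(x^4 - 6*x^3 - 3*x^2 + 52*x - 60) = (x - 2)*(x + 1)*(x + 3)*(x^3 - 4*x^2 - 11*x + 30) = (x - 2)*(x + 1)*(x + 3)^2*(x^2 - 7*x + 10) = (x - 2)^2*(x + 1)*(x + 3)^2*(x - 5)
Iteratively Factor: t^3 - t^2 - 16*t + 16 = (t + 4)*(t^2 - 5*t + 4) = (t - 4)*(t + 4)*(t - 1)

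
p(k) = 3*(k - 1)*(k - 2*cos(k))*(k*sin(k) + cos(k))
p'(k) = 3*k*(k - 1)*(k - 2*cos(k))*cos(k) + 3*(k - 1)*(k*sin(k) + cos(k))*(2*sin(k) + 1) + 3*(k - 2*cos(k))*(k*sin(k) + cos(k))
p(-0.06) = 6.55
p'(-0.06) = -9.38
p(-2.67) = 3.15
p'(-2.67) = 22.08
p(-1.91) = 15.95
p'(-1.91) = 12.78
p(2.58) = 10.68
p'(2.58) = -32.30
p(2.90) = -7.65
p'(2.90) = -84.07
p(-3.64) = -68.64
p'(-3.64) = 169.90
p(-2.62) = 4.22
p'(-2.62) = 20.67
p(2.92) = -9.37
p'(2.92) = -87.57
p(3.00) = -16.93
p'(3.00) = -101.57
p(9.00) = 726.72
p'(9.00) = -1916.53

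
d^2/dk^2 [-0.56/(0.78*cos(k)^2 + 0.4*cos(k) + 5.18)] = (1.362816*(1 - cos(k)^2)^2 + 0.52416*cos(k)^3 - 8.279488*cos(k)^2 - 2.20864*cos(k) + 2.983232)/(0.78*cos(k)^2 + 0.4*cos(k) + 5.18)^3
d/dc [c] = 1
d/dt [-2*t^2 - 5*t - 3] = -4*t - 5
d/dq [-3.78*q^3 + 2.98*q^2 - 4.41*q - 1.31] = -11.34*q^2 + 5.96*q - 4.41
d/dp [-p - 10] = -1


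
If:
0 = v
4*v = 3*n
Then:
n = 0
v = 0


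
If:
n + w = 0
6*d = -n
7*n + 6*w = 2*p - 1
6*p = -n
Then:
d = 1/8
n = -3/4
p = 1/8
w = 3/4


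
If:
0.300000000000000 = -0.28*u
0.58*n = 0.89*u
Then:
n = -1.64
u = -1.07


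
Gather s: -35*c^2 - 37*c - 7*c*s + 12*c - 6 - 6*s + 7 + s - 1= -35*c^2 - 25*c + s*(-7*c - 5)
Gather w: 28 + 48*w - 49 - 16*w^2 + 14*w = -16*w^2 + 62*w - 21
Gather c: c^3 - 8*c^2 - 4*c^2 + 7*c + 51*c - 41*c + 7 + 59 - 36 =c^3 - 12*c^2 + 17*c + 30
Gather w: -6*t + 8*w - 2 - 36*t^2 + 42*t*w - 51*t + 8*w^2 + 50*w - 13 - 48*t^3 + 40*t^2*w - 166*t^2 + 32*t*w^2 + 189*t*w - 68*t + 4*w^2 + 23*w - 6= -48*t^3 - 202*t^2 - 125*t + w^2*(32*t + 12) + w*(40*t^2 + 231*t + 81) - 21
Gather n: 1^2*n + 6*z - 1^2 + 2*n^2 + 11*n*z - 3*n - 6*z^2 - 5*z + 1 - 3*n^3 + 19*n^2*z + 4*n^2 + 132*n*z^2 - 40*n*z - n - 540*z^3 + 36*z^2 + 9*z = -3*n^3 + n^2*(19*z + 6) + n*(132*z^2 - 29*z - 3) - 540*z^3 + 30*z^2 + 10*z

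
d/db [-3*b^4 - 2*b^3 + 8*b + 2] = -12*b^3 - 6*b^2 + 8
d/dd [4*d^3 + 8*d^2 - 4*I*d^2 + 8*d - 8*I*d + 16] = 12*d^2 + 8*d*(2 - I) + 8 - 8*I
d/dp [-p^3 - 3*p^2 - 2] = 3*p*(-p - 2)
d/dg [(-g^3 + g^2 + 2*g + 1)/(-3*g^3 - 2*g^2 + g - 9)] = (5*g^4 + 10*g^3 + 41*g^2 - 14*g - 19)/(9*g^6 + 12*g^5 - 2*g^4 + 50*g^3 + 37*g^2 - 18*g + 81)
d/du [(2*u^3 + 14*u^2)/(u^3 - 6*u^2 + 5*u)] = 2*(-13*u^2 + 10*u + 35)/(u^4 - 12*u^3 + 46*u^2 - 60*u + 25)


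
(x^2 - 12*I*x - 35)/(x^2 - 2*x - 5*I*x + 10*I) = (x - 7*I)/(x - 2)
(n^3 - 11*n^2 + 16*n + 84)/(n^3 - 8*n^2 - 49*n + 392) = (n^2 - 4*n - 12)/(n^2 - n - 56)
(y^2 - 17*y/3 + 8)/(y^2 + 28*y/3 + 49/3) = (3*y^2 - 17*y + 24)/(3*y^2 + 28*y + 49)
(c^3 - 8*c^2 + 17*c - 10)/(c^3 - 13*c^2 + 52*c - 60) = (c - 1)/(c - 6)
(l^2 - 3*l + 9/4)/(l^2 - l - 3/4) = (2*l - 3)/(2*l + 1)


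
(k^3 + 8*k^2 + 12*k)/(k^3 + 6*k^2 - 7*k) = (k^2 + 8*k + 12)/(k^2 + 6*k - 7)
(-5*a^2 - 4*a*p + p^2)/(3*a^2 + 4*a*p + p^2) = (-5*a + p)/(3*a + p)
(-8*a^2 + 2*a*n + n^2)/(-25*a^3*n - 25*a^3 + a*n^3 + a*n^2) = (8*a^2 - 2*a*n - n^2)/(a*(25*a^2*n + 25*a^2 - n^3 - n^2))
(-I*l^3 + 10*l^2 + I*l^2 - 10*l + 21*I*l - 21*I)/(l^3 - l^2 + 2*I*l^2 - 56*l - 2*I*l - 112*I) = (-I*l^3 + l^2*(10 + I) + l*(-10 + 21*I) - 21*I)/(l^3 + l^2*(-1 + 2*I) - 2*l*(28 + I) - 112*I)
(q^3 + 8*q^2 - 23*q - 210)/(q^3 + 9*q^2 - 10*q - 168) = (q - 5)/(q - 4)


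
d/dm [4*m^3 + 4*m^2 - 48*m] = 12*m^2 + 8*m - 48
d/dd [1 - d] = -1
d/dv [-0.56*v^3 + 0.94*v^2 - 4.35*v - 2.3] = -1.68*v^2 + 1.88*v - 4.35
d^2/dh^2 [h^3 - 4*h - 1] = 6*h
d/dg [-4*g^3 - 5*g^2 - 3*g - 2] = -12*g^2 - 10*g - 3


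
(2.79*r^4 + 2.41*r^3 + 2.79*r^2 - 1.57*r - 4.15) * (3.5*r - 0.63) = 9.765*r^5 + 6.6773*r^4 + 8.2467*r^3 - 7.2527*r^2 - 13.5359*r + 2.6145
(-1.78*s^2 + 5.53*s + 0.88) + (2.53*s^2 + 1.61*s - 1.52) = 0.75*s^2 + 7.14*s - 0.64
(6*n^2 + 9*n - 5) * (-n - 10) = -6*n^3 - 69*n^2 - 85*n + 50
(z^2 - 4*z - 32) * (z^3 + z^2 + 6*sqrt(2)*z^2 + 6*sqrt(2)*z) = z^5 - 3*z^4 + 6*sqrt(2)*z^4 - 36*z^3 - 18*sqrt(2)*z^3 - 216*sqrt(2)*z^2 - 32*z^2 - 192*sqrt(2)*z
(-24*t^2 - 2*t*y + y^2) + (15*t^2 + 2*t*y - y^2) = -9*t^2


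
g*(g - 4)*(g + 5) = g^3 + g^2 - 20*g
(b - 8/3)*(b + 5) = b^2 + 7*b/3 - 40/3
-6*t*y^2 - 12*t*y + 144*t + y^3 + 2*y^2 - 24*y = (-6*t + y)*(y - 4)*(y + 6)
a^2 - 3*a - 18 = (a - 6)*(a + 3)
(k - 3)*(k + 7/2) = k^2 + k/2 - 21/2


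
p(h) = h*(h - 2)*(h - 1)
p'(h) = h*(h - 2) + h*(h - 1) + (h - 2)*(h - 1)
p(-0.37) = -1.20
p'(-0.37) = 4.63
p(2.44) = 1.55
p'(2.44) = 5.22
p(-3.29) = -74.66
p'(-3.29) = 54.21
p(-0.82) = -4.21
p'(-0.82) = 8.94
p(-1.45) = -12.26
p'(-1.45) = 17.01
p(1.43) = -0.35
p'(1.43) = -0.45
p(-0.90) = -4.96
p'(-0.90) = 9.83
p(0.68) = 0.29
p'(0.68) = -0.69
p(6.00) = 120.00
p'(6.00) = 74.00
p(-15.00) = -4080.00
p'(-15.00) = 767.00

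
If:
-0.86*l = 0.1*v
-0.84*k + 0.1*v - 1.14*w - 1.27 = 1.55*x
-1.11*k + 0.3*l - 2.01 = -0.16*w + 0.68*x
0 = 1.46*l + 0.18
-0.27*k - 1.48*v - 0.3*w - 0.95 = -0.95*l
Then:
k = -5.49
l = -0.12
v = 1.06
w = -3.84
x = 5.05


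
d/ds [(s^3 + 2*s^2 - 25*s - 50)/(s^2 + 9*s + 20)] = (s^2 + 8*s - 2)/(s^2 + 8*s + 16)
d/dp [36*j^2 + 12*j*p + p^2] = 12*j + 2*p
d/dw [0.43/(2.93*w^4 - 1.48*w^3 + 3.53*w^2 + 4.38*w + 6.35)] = (-5.0396*w^3 + 1.9092*w^2 - 3.0358*w - 1.8834)/(2.93*w^4 - 1.48*w^3 + 3.53*w^2 + 4.38*w + 6.35)^2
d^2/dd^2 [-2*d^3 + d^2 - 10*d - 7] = 2 - 12*d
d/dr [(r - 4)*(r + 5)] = 2*r + 1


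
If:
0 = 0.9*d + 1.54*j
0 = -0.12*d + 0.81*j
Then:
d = 0.00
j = 0.00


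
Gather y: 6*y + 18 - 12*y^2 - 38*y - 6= -12*y^2 - 32*y + 12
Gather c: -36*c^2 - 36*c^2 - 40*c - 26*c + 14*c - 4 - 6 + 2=-72*c^2 - 52*c - 8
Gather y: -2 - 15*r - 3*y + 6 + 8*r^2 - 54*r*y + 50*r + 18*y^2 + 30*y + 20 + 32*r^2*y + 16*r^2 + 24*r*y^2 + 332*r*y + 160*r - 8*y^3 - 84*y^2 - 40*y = 24*r^2 + 195*r - 8*y^3 + y^2*(24*r - 66) + y*(32*r^2 + 278*r - 13) + 24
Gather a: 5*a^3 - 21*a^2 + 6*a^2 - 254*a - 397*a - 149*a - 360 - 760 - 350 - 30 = 5*a^3 - 15*a^2 - 800*a - 1500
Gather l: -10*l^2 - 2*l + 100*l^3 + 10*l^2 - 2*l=100*l^3 - 4*l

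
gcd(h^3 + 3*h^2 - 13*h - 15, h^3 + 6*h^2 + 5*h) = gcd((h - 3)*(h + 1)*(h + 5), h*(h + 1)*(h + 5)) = h^2 + 6*h + 5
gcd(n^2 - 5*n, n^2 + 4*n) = n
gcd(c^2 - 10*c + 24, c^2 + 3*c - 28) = c - 4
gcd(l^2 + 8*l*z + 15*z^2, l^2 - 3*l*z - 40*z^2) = l + 5*z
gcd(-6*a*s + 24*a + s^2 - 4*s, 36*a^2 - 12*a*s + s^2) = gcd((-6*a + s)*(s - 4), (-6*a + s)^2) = -6*a + s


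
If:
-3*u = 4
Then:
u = -4/3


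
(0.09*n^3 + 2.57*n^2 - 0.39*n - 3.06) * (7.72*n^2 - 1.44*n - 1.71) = 0.6948*n^5 + 19.7108*n^4 - 6.8655*n^3 - 27.4563*n^2 + 5.0733*n + 5.2326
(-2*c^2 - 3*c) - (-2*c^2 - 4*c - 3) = c + 3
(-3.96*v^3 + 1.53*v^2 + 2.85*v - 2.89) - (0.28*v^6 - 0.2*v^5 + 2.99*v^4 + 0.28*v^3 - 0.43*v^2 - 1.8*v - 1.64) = -0.28*v^6 + 0.2*v^5 - 2.99*v^4 - 4.24*v^3 + 1.96*v^2 + 4.65*v - 1.25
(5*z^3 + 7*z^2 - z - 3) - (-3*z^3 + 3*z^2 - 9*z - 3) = 8*z^3 + 4*z^2 + 8*z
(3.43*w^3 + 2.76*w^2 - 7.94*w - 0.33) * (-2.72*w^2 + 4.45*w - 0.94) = -9.3296*w^5 + 7.7563*w^4 + 30.6546*w^3 - 37.0298*w^2 + 5.9951*w + 0.3102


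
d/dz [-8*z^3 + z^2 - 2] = 2*z*(1 - 12*z)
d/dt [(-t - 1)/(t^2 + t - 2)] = (-t^2 - t + (t + 1)*(2*t + 1) + 2)/(t^2 + t - 2)^2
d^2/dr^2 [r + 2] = 0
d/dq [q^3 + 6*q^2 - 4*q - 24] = 3*q^2 + 12*q - 4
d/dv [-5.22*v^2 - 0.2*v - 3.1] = -10.44*v - 0.2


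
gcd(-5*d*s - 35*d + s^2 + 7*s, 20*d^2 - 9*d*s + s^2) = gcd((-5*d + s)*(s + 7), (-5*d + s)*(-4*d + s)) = -5*d + s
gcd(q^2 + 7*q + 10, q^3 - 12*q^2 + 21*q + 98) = q + 2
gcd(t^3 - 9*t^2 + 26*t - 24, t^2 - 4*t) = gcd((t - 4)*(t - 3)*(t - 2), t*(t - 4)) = t - 4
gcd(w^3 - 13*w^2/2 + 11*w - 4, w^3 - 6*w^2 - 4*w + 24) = w - 2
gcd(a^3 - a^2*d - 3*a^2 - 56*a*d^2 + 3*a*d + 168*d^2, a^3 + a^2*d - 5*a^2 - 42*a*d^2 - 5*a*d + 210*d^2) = a + 7*d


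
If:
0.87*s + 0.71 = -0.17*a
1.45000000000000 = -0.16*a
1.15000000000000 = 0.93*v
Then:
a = -9.06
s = 0.95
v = 1.24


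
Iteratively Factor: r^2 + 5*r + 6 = (r + 2)*(r + 3)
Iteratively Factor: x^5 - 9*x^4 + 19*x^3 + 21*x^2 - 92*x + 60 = (x - 2)*(x^4 - 7*x^3 + 5*x^2 + 31*x - 30) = (x - 3)*(x - 2)*(x^3 - 4*x^2 - 7*x + 10) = (x - 3)*(x - 2)*(x + 2)*(x^2 - 6*x + 5) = (x - 5)*(x - 3)*(x - 2)*(x + 2)*(x - 1)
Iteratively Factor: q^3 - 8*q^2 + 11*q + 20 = (q + 1)*(q^2 - 9*q + 20) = (q - 5)*(q + 1)*(q - 4)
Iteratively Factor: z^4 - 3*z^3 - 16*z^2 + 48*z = (z - 4)*(z^3 + z^2 - 12*z) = (z - 4)*(z - 3)*(z^2 + 4*z) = z*(z - 4)*(z - 3)*(z + 4)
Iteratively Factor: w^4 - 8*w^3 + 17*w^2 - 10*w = (w - 2)*(w^3 - 6*w^2 + 5*w) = w*(w - 2)*(w^2 - 6*w + 5) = w*(w - 2)*(w - 1)*(w - 5)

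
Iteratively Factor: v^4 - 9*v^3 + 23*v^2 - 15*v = (v - 1)*(v^3 - 8*v^2 + 15*v) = v*(v - 1)*(v^2 - 8*v + 15) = v*(v - 3)*(v - 1)*(v - 5)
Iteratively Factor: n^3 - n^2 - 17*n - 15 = (n + 3)*(n^2 - 4*n - 5) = (n + 1)*(n + 3)*(n - 5)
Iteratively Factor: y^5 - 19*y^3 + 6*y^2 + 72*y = (y + 4)*(y^4 - 4*y^3 - 3*y^2 + 18*y) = (y - 3)*(y + 4)*(y^3 - y^2 - 6*y) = y*(y - 3)*(y + 4)*(y^2 - y - 6) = y*(y - 3)*(y + 2)*(y + 4)*(y - 3)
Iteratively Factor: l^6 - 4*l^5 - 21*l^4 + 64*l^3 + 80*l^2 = (l + 1)*(l^5 - 5*l^4 - 16*l^3 + 80*l^2) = (l - 4)*(l + 1)*(l^4 - l^3 - 20*l^2) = l*(l - 4)*(l + 1)*(l^3 - l^2 - 20*l) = l^2*(l - 4)*(l + 1)*(l^2 - l - 20) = l^2*(l - 5)*(l - 4)*(l + 1)*(l + 4)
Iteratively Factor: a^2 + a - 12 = (a - 3)*(a + 4)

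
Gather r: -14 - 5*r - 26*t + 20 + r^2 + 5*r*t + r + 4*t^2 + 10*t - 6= r^2 + r*(5*t - 4) + 4*t^2 - 16*t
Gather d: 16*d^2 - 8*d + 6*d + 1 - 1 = 16*d^2 - 2*d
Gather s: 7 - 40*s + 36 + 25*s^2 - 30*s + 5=25*s^2 - 70*s + 48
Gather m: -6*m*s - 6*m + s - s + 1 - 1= m*(-6*s - 6)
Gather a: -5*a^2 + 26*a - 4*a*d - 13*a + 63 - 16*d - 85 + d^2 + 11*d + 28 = -5*a^2 + a*(13 - 4*d) + d^2 - 5*d + 6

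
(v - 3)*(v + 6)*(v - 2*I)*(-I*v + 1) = -I*v^4 - v^3 - 3*I*v^3 - 3*v^2 + 16*I*v^2 + 18*v - 6*I*v + 36*I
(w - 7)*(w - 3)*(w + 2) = w^3 - 8*w^2 + w + 42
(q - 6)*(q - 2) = q^2 - 8*q + 12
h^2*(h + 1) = h^3 + h^2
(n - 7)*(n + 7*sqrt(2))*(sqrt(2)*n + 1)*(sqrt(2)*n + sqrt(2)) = 2*n^4 - 12*n^3 + 15*sqrt(2)*n^3 - 90*sqrt(2)*n^2 - 105*sqrt(2)*n - 84*n - 98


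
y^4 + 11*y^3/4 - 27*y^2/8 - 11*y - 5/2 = (y - 2)*(y + 1/4)*(y + 2)*(y + 5/2)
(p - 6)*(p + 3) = p^2 - 3*p - 18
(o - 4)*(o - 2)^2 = o^3 - 8*o^2 + 20*o - 16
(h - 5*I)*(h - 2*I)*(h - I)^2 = h^4 - 9*I*h^3 - 25*h^2 + 27*I*h + 10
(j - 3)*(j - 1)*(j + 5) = j^3 + j^2 - 17*j + 15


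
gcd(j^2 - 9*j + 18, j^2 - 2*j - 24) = j - 6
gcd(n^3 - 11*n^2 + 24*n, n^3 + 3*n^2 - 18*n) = n^2 - 3*n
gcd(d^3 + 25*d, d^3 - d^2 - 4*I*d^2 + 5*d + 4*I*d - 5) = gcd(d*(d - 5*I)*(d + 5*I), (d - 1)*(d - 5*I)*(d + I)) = d - 5*I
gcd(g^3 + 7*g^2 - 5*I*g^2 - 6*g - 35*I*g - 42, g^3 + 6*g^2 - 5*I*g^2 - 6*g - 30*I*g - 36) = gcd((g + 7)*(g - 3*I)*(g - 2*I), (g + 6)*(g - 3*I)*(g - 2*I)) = g^2 - 5*I*g - 6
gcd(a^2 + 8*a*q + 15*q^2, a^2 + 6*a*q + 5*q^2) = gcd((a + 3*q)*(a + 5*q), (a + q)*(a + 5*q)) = a + 5*q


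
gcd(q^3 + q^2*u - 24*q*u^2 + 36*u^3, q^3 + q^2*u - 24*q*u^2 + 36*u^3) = q^3 + q^2*u - 24*q*u^2 + 36*u^3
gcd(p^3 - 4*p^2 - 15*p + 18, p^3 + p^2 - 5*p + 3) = p^2 + 2*p - 3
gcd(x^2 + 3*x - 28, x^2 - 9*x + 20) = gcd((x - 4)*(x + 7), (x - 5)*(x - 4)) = x - 4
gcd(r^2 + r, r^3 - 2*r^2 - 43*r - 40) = r + 1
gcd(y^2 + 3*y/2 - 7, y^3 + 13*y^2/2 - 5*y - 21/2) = 1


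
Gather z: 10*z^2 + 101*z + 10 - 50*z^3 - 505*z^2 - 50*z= -50*z^3 - 495*z^2 + 51*z + 10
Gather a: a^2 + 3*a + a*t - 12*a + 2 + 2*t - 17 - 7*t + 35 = a^2 + a*(t - 9) - 5*t + 20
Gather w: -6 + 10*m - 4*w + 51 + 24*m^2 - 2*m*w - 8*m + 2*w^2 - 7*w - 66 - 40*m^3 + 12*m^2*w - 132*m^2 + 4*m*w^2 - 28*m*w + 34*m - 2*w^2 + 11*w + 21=-40*m^3 - 108*m^2 + 4*m*w^2 + 36*m + w*(12*m^2 - 30*m)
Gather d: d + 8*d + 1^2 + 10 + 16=9*d + 27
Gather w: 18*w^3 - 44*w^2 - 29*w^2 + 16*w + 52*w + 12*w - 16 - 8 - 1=18*w^3 - 73*w^2 + 80*w - 25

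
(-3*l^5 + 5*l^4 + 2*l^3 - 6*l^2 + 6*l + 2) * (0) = 0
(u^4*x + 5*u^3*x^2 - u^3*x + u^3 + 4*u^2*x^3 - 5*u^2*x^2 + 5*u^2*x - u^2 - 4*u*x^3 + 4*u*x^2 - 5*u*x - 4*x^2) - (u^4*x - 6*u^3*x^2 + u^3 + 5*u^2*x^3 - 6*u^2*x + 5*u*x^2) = 11*u^3*x^2 - u^3*x - u^2*x^3 - 5*u^2*x^2 + 11*u^2*x - u^2 - 4*u*x^3 - u*x^2 - 5*u*x - 4*x^2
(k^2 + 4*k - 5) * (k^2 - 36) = k^4 + 4*k^3 - 41*k^2 - 144*k + 180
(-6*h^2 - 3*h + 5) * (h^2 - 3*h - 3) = -6*h^4 + 15*h^3 + 32*h^2 - 6*h - 15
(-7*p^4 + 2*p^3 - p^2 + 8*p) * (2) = -14*p^4 + 4*p^3 - 2*p^2 + 16*p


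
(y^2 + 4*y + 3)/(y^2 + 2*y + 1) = (y + 3)/(y + 1)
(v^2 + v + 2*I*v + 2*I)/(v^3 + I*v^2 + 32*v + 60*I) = (v + 1)/(v^2 - I*v + 30)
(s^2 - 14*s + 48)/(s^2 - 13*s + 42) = (s - 8)/(s - 7)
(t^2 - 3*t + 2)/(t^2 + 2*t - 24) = (t^2 - 3*t + 2)/(t^2 + 2*t - 24)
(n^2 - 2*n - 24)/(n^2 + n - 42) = (n + 4)/(n + 7)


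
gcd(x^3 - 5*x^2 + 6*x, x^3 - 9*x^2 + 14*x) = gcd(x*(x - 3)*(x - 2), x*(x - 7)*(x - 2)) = x^2 - 2*x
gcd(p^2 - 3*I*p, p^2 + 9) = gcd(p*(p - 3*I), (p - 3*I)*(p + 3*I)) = p - 3*I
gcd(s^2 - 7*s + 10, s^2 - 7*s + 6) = 1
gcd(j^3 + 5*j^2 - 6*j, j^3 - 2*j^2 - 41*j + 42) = j^2 + 5*j - 6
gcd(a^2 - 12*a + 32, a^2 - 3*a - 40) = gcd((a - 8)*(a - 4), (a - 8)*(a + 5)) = a - 8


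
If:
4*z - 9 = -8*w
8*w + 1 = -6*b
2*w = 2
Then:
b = -3/2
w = 1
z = 1/4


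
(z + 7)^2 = z^2 + 14*z + 49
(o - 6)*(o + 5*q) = o^2 + 5*o*q - 6*o - 30*q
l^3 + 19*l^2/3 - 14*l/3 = l*(l - 2/3)*(l + 7)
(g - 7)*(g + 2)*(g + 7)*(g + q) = g^4 + g^3*q + 2*g^3 + 2*g^2*q - 49*g^2 - 49*g*q - 98*g - 98*q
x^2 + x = x*(x + 1)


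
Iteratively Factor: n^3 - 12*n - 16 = (n + 2)*(n^2 - 2*n - 8) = (n - 4)*(n + 2)*(n + 2)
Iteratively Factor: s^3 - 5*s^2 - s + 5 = (s - 5)*(s^2 - 1) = (s - 5)*(s - 1)*(s + 1)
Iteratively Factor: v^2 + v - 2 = (v + 2)*(v - 1)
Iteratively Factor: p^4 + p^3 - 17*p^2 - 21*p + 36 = (p + 3)*(p^3 - 2*p^2 - 11*p + 12) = (p + 3)^2*(p^2 - 5*p + 4) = (p - 1)*(p + 3)^2*(p - 4)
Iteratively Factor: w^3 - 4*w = (w)*(w^2 - 4) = w*(w + 2)*(w - 2)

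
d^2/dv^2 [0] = 0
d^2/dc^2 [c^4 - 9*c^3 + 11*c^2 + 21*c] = 12*c^2 - 54*c + 22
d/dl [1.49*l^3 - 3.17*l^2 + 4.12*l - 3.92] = 4.47*l^2 - 6.34*l + 4.12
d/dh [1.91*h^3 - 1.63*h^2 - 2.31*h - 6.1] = 5.73*h^2 - 3.26*h - 2.31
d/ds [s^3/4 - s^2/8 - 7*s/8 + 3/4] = 3*s^2/4 - s/4 - 7/8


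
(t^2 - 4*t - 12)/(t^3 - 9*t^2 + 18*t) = (t + 2)/(t*(t - 3))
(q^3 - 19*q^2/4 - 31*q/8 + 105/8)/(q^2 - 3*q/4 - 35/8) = (2*q^2 - 13*q + 15)/(2*q - 5)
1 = 1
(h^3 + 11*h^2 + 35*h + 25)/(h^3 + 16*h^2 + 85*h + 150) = (h + 1)/(h + 6)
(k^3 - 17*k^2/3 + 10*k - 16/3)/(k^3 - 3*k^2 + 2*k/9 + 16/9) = 3*(k - 2)/(3*k + 2)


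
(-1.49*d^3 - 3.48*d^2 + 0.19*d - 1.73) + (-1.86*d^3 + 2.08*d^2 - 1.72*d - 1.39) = -3.35*d^3 - 1.4*d^2 - 1.53*d - 3.12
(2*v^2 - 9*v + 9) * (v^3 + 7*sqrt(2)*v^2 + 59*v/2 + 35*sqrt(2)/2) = 2*v^5 - 9*v^4 + 14*sqrt(2)*v^4 - 63*sqrt(2)*v^3 + 68*v^3 - 531*v^2/2 + 98*sqrt(2)*v^2 - 315*sqrt(2)*v/2 + 531*v/2 + 315*sqrt(2)/2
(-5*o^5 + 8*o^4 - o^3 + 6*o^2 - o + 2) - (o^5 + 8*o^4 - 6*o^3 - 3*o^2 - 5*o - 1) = -6*o^5 + 5*o^3 + 9*o^2 + 4*o + 3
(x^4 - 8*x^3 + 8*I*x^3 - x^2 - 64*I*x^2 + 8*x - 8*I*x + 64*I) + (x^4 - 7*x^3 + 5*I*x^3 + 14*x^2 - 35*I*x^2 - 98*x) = 2*x^4 - 15*x^3 + 13*I*x^3 + 13*x^2 - 99*I*x^2 - 90*x - 8*I*x + 64*I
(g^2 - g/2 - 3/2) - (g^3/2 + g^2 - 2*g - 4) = -g^3/2 + 3*g/2 + 5/2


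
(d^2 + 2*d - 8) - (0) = d^2 + 2*d - 8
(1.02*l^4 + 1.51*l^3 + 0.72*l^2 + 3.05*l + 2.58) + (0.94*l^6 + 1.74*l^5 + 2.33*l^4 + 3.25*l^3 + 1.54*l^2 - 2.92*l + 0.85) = 0.94*l^6 + 1.74*l^5 + 3.35*l^4 + 4.76*l^3 + 2.26*l^2 + 0.13*l + 3.43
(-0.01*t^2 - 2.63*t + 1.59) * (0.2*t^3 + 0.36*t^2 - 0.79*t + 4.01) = -0.002*t^5 - 0.5296*t^4 - 0.6209*t^3 + 2.61*t^2 - 11.8024*t + 6.3759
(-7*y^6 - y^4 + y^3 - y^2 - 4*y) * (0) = 0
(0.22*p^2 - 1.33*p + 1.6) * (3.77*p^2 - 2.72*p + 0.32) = 0.8294*p^4 - 5.6125*p^3 + 9.72*p^2 - 4.7776*p + 0.512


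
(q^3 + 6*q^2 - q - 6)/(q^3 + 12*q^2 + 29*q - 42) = (q + 1)/(q + 7)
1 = 1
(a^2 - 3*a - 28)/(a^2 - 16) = (a - 7)/(a - 4)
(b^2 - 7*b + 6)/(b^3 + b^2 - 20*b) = (b^2 - 7*b + 6)/(b*(b^2 + b - 20))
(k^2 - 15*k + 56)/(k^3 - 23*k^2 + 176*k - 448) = 1/(k - 8)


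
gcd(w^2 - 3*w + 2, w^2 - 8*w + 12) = w - 2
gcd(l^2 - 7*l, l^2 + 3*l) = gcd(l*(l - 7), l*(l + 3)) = l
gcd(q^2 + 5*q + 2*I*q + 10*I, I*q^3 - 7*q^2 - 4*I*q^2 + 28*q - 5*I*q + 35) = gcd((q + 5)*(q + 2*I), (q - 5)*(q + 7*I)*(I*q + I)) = 1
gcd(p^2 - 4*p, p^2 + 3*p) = p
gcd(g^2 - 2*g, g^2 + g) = g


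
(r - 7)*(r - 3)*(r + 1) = r^3 - 9*r^2 + 11*r + 21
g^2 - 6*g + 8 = (g - 4)*(g - 2)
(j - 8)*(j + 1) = j^2 - 7*j - 8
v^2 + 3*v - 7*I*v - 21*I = (v + 3)*(v - 7*I)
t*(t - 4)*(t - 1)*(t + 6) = t^4 + t^3 - 26*t^2 + 24*t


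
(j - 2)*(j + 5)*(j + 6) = j^3 + 9*j^2 + 8*j - 60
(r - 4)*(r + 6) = r^2 + 2*r - 24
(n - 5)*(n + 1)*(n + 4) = n^3 - 21*n - 20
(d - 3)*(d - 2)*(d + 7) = d^3 + 2*d^2 - 29*d + 42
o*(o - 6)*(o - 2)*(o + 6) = o^4 - 2*o^3 - 36*o^2 + 72*o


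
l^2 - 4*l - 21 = (l - 7)*(l + 3)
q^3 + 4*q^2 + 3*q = q*(q + 1)*(q + 3)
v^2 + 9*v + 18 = (v + 3)*(v + 6)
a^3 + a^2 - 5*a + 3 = (a - 1)^2*(a + 3)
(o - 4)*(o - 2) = o^2 - 6*o + 8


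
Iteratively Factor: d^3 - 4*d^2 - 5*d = (d)*(d^2 - 4*d - 5) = d*(d - 5)*(d + 1)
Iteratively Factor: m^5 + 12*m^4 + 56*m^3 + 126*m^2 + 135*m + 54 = (m + 2)*(m^4 + 10*m^3 + 36*m^2 + 54*m + 27) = (m + 2)*(m + 3)*(m^3 + 7*m^2 + 15*m + 9) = (m + 1)*(m + 2)*(m + 3)*(m^2 + 6*m + 9) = (m + 1)*(m + 2)*(m + 3)^2*(m + 3)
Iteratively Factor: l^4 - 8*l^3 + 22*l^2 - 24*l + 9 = (l - 3)*(l^3 - 5*l^2 + 7*l - 3) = (l - 3)*(l - 1)*(l^2 - 4*l + 3) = (l - 3)^2*(l - 1)*(l - 1)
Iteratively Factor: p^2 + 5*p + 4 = (p + 1)*(p + 4)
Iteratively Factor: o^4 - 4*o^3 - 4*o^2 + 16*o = (o - 4)*(o^3 - 4*o) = (o - 4)*(o + 2)*(o^2 - 2*o) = (o - 4)*(o - 2)*(o + 2)*(o)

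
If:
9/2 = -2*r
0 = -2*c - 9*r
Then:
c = 81/8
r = -9/4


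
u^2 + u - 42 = (u - 6)*(u + 7)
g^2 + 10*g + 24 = (g + 4)*(g + 6)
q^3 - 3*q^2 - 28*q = q*(q - 7)*(q + 4)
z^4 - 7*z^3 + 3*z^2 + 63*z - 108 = (z - 4)*(z - 3)^2*(z + 3)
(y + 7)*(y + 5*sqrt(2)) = y^2 + 7*y + 5*sqrt(2)*y + 35*sqrt(2)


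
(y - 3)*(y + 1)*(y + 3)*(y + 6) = y^4 + 7*y^3 - 3*y^2 - 63*y - 54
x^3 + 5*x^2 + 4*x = x*(x + 1)*(x + 4)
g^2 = g^2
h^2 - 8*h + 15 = (h - 5)*(h - 3)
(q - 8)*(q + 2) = q^2 - 6*q - 16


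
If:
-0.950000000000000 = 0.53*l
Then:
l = -1.79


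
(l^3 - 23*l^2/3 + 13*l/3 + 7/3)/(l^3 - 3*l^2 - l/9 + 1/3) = 3*(l^2 - 8*l + 7)/(3*l^2 - 10*l + 3)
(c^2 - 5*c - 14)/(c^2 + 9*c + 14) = (c - 7)/(c + 7)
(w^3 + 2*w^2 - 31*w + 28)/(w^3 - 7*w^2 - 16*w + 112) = (w^2 + 6*w - 7)/(w^2 - 3*w - 28)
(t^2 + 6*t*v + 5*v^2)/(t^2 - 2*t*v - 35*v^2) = (t + v)/(t - 7*v)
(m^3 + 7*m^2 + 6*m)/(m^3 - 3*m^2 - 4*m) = (m + 6)/(m - 4)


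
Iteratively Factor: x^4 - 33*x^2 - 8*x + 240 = (x - 3)*(x^3 + 3*x^2 - 24*x - 80) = (x - 5)*(x - 3)*(x^2 + 8*x + 16) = (x - 5)*(x - 3)*(x + 4)*(x + 4)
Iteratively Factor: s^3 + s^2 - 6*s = (s - 2)*(s^2 + 3*s) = (s - 2)*(s + 3)*(s)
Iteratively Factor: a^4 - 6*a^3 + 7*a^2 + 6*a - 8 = (a + 1)*(a^3 - 7*a^2 + 14*a - 8) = (a - 1)*(a + 1)*(a^2 - 6*a + 8) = (a - 4)*(a - 1)*(a + 1)*(a - 2)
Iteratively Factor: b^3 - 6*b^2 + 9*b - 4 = (b - 1)*(b^2 - 5*b + 4) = (b - 1)^2*(b - 4)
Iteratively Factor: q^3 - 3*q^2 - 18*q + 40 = (q + 4)*(q^2 - 7*q + 10) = (q - 2)*(q + 4)*(q - 5)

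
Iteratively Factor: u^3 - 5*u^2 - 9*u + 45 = (u - 5)*(u^2 - 9) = (u - 5)*(u - 3)*(u + 3)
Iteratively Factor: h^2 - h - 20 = (h + 4)*(h - 5)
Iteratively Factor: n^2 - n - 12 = (n + 3)*(n - 4)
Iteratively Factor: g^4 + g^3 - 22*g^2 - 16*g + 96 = (g - 4)*(g^3 + 5*g^2 - 2*g - 24) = (g - 4)*(g + 4)*(g^2 + g - 6) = (g - 4)*(g + 3)*(g + 4)*(g - 2)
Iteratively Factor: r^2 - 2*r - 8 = (r + 2)*(r - 4)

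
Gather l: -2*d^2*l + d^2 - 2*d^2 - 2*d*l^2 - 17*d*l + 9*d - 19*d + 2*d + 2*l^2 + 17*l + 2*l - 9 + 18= -d^2 - 8*d + l^2*(2 - 2*d) + l*(-2*d^2 - 17*d + 19) + 9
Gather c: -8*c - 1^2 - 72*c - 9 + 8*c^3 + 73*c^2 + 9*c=8*c^3 + 73*c^2 - 71*c - 10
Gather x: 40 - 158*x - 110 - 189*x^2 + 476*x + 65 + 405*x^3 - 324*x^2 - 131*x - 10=405*x^3 - 513*x^2 + 187*x - 15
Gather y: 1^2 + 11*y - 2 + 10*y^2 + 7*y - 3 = 10*y^2 + 18*y - 4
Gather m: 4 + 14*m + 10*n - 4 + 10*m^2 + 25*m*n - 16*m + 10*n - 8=10*m^2 + m*(25*n - 2) + 20*n - 8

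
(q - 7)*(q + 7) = q^2 - 49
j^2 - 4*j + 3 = (j - 3)*(j - 1)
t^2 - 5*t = t*(t - 5)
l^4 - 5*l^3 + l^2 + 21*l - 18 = (l - 3)^2*(l - 1)*(l + 2)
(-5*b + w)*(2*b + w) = -10*b^2 - 3*b*w + w^2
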